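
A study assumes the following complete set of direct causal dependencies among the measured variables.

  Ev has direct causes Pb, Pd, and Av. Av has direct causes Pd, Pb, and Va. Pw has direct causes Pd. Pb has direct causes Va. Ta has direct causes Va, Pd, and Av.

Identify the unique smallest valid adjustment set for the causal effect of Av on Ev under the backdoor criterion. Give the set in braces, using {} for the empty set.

{Pb, Pd}

Variables eligible for adjustment (non-descendants of Av, excluding Av and Ev): {Pb, Pd, Pw, Va}.
Backdoor paths from Av to Ev:
  P1: Av <- Va -> Pb -> Ev
  P2: Av <- Va -> Ta <- Pd -> Ev
  P3: Av <- Pd -> Ev
  P4: Av <- Pd -> Ta <- Va -> Pb -> Ev
  P5: Av <- Pb <- Va -> Ta <- Pd -> Ev
  P6: Av <- Pb -> Ev
The empty set is not sufficient: P1 (Av <- Va -> Pb -> Ev) has no collider blocking it and no conditioned non-collider, so it is open.
Try {Pb, Pd}:
  P1: blocked at chain node Pb ∈ conditioning set.
  P2: blocked at collider Ta (neither it nor any descendant is in the conditioning set).
  P3: blocked at fork node Pd ∈ conditioning set.
  P4: blocked at fork node Pd ∈ conditioning set.
  P5: blocked at chain node Pb ∈ conditioning set.
  P6: blocked at fork node Pb ∈ conditioning set.
{Pb, Pd} contains no descendant of Av and blocks every backdoor path.
Every element of {Pb, Pd} is needed (dropping Pb leaves P1 open; dropping Pd leaves P3 open), so no proper subset is valid.
Among all size-2 subsets of the eligible variables, only {Pb, Pd} blocks every backdoor path, so it is the unique smallest valid adjustment set.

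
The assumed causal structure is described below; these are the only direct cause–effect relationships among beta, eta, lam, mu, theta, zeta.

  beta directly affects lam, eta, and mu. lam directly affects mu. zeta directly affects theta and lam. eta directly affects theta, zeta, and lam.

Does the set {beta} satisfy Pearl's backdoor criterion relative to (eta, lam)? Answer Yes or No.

Backdoor paths from eta to lam (paths whose first edge points into eta):
  P1: eta <- beta -> lam
  P2: eta <- beta -> mu <- lam
Condition 1 (no descendant of eta in the set): holds — descendants of eta are {lam, mu, theta, zeta}; none are in {beta}.
Condition 2 (every backdoor path blocked by {beta}):
  P1: blocked at fork node beta ∈ conditioning set.
  P2: blocked at fork node beta ∈ conditioning set.
{beta} satisfies the backdoor criterion.

Yes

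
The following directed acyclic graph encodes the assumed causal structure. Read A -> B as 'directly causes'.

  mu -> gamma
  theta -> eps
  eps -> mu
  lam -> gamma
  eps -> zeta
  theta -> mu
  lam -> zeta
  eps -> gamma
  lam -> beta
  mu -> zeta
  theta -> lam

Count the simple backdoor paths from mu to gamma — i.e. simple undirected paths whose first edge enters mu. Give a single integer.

A backdoor path from mu to gamma is any simple undirected path whose first edge points into mu (i.e. leaves mu via a parent).
Parents of mu: {eps, theta}.
Enumerating:
  P1: mu <- theta -> lam -> gamma
  P2: mu <- theta -> lam -> zeta <- eps -> gamma
  P3: mu <- theta -> eps -> gamma
  P4: mu <- theta -> eps -> zeta <- lam -> gamma
  P5: mu <- eps <- theta -> lam -> gamma
  P6: mu <- eps -> gamma
  P7: mu <- eps -> zeta <- lam -> gamma
That exhausts the simple backdoor paths. Count: 7.

7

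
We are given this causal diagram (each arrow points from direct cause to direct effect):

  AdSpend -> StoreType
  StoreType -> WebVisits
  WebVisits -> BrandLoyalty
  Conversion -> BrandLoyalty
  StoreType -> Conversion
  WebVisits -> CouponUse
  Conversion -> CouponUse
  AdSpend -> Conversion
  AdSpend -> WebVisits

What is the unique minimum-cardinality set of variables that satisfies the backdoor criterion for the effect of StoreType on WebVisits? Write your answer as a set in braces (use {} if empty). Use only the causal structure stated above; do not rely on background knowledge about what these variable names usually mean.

{AdSpend}

Variables eligible for adjustment (non-descendants of StoreType, excluding StoreType and WebVisits): {AdSpend}.
Backdoor paths from StoreType to WebVisits:
  P1: StoreType <- AdSpend -> WebVisits
  P2: StoreType <- AdSpend -> Conversion -> CouponUse <- WebVisits
  P3: StoreType <- AdSpend -> Conversion -> BrandLoyalty <- WebVisits
The empty set is not sufficient: P1 (StoreType <- AdSpend -> WebVisits) has no collider blocking it and no conditioned non-collider, so it is open.
Try {AdSpend}:
  P1: blocked at fork node AdSpend ∈ conditioning set.
  P2: blocked at fork node AdSpend ∈ conditioning set.
  P3: blocked at fork node AdSpend ∈ conditioning set.
{AdSpend} contains no descendant of StoreType and blocks every backdoor path.
{AdSpend} is the unique smallest valid adjustment set.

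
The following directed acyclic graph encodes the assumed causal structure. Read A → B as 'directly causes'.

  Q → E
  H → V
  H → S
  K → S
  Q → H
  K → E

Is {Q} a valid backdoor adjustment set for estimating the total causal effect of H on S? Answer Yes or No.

Yes

Backdoor paths from H to S (paths whose first edge points into H):
  P1: H <- Q -> E <- K -> S
Condition 1 (no descendant of H in the set): holds — descendants of H are {S, V}; none are in {Q}.
Condition 2 (every backdoor path blocked by {Q}):
  P1: blocked at fork node Q ∈ conditioning set.
{Q} satisfies the backdoor criterion.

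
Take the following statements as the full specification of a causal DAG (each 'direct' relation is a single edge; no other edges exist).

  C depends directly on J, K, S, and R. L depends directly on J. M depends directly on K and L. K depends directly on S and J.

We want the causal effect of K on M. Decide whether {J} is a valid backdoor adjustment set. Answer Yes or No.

Backdoor paths from K to M (paths whose first edge points into K):
  P1: K <- S -> C <- J -> L -> M
  P2: K <- J -> L -> M
Condition 1 (no descendant of K in the set): holds — descendants of K are {C, M}; none are in {J}.
Condition 2 (every backdoor path blocked by {J}):
  P1: blocked at collider C (neither it nor any descendant is in the conditioning set).
  P2: blocked at fork node J ∈ conditioning set.
{J} satisfies the backdoor criterion.

Yes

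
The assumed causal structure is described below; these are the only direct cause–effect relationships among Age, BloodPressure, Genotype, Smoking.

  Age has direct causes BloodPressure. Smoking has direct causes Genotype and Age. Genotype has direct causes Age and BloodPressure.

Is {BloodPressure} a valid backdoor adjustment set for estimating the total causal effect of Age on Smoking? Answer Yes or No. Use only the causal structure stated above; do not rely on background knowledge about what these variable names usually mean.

Yes

Backdoor paths from Age to Smoking (paths whose first edge points into Age):
  P1: Age <- BloodPressure -> Genotype -> Smoking
Condition 1 (no descendant of Age in the set): holds — descendants of Age are {Genotype, Smoking}; none are in {BloodPressure}.
Condition 2 (every backdoor path blocked by {BloodPressure}):
  P1: blocked at fork node BloodPressure ∈ conditioning set.
{BloodPressure} satisfies the backdoor criterion.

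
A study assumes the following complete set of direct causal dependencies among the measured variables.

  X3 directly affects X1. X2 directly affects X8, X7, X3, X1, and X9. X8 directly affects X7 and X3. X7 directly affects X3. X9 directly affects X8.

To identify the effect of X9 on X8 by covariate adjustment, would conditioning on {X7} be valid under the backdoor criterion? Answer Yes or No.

Backdoor paths from X9 to X8 (paths whose first edge points into X9):
  P1: X9 <- X2 -> X8
  P2: X9 <- X2 -> X7 <- X8
  P3: X9 <- X2 -> X7 -> X3 <- X8
  P4: X9 <- X2 -> X3 <- X8
  P5: X9 <- X2 -> X3 <- X7 <- X8
  P6: X9 <- X2 -> X1 <- X3 <- X8
  P7: X9 <- X2 -> X1 <- X3 <- X7 <- X8
Condition 1 (no descendant of X9 in the set): FAILS — X7 is a descendant of X9.
Condition 2 (every backdoor path blocked by {X7}):
  P1: open — no interior node is in the conditioning set.
  P2: open — collider(s) X7 are conditioned on (or have a conditioned descendant) and no non-collider on the path is in the set.
  P3: blocked at chain node X7 ∈ conditioning set.
  P4: blocked at collider X3 (neither it nor any descendant is in the conditioning set).
  P5: blocked at collider X3 (neither it nor any descendant is in the conditioning set).
  P6: blocked at collider X1 (neither it nor any descendant is in the conditioning set).
  P7: blocked at collider X1 (neither it nor any descendant is in the conditioning set).
{X7} does not satisfy the backdoor criterion.

No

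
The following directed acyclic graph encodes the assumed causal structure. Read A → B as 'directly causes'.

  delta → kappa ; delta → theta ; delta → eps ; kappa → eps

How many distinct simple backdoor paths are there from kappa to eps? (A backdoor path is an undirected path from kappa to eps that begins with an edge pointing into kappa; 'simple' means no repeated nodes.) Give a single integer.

1

A backdoor path from kappa to eps is any simple undirected path whose first edge points into kappa (i.e. leaves kappa via a parent).
Parents of kappa: {delta}.
Enumerating:
  P1: kappa <- delta -> eps
That exhausts the simple backdoor paths. Count: 1.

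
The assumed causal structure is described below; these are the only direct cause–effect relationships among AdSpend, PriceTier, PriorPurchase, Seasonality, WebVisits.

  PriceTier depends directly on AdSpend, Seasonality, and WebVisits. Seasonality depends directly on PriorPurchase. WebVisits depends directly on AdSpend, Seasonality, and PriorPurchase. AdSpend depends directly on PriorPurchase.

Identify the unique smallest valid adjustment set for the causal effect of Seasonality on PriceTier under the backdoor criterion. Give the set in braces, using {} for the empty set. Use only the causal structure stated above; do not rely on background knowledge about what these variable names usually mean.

Variables eligible for adjustment (non-descendants of Seasonality, excluding Seasonality and PriceTier): {AdSpend, PriorPurchase}.
Backdoor paths from Seasonality to PriceTier:
  P1: Seasonality <- PriorPurchase -> AdSpend -> WebVisits -> PriceTier
  P2: Seasonality <- PriorPurchase -> AdSpend -> PriceTier
  P3: Seasonality <- PriorPurchase -> WebVisits <- AdSpend -> PriceTier
  P4: Seasonality <- PriorPurchase -> WebVisits -> PriceTier
The empty set is not sufficient: P1 (Seasonality <- PriorPurchase -> AdSpend -> WebVisits -> PriceTier) has no collider blocking it and no conditioned non-collider, so it is open.
Try {PriorPurchase}:
  P1: blocked at fork node PriorPurchase ∈ conditioning set.
  P2: blocked at fork node PriorPurchase ∈ conditioning set.
  P3: blocked at fork node PriorPurchase ∈ conditioning set.
  P4: blocked at fork node PriorPurchase ∈ conditioning set.
{PriorPurchase} contains no descendant of Seasonality and blocks every backdoor path.
No other singleton works — e.g. {AdSpend} leaves P4 open — so {PriorPurchase} is the unique smallest valid adjustment set.

{PriorPurchase}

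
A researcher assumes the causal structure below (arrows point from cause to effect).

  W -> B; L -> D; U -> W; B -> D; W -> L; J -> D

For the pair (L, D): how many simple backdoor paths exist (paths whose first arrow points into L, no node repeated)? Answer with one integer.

A backdoor path from L to D is any simple undirected path whose first edge points into L (i.e. leaves L via a parent).
Parents of L: {W}.
Enumerating:
  P1: L <- W -> B -> D
That exhausts the simple backdoor paths. Count: 1.

1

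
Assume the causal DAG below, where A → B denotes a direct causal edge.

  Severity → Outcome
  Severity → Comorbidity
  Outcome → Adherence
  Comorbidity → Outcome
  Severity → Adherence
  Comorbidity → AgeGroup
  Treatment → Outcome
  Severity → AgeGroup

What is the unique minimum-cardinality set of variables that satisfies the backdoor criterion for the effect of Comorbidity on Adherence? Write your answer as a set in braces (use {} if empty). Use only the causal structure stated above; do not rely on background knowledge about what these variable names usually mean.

{Severity}

Variables eligible for adjustment (non-descendants of Comorbidity, excluding Comorbidity and Adherence): {Severity, Treatment}.
Backdoor paths from Comorbidity to Adherence:
  P1: Comorbidity <- Severity -> Outcome -> Adherence
  P2: Comorbidity <- Severity -> Adherence
The empty set is not sufficient: P1 (Comorbidity <- Severity -> Outcome -> Adherence) has no collider blocking it and no conditioned non-collider, so it is open.
Try {Severity}:
  P1: blocked at fork node Severity ∈ conditioning set.
  P2: blocked at fork node Severity ∈ conditioning set.
{Severity} contains no descendant of Comorbidity and blocks every backdoor path.
No other singleton works — e.g. {Treatment} leaves P1 open — so {Severity} is the unique smallest valid adjustment set.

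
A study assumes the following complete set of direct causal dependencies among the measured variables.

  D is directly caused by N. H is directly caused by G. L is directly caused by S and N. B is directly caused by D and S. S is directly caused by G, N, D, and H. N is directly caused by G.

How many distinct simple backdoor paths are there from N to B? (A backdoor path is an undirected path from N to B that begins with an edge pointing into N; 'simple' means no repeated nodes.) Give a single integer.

4

A backdoor path from N to B is any simple undirected path whose first edge points into N (i.e. leaves N via a parent).
Parents of N: {G}.
Enumerating:
  P1: N <- G -> H -> S <- D -> B
  P2: N <- G -> H -> S -> B
  P3: N <- G -> S <- D -> B
  P4: N <- G -> S -> B
That exhausts the simple backdoor paths. Count: 4.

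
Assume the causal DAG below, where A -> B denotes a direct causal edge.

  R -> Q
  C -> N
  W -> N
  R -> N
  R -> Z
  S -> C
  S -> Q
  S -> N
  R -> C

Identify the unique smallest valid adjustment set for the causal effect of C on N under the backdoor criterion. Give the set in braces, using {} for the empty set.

Variables eligible for adjustment (non-descendants of C, excluding C and N): {Q, R, S, W, Z}.
Backdoor paths from C to N:
  P1: C <- S -> Q <- R -> N
  P2: C <- S -> N
  P3: C <- R -> Q <- S -> N
  P4: C <- R -> N
The empty set is not sufficient: P2 (C <- S -> N) has no collider blocking it and no conditioned non-collider, so it is open.
Try {R, S}:
  P1: blocked at fork node S ∈ conditioning set.
  P2: blocked at fork node S ∈ conditioning set.
  P3: blocked at fork node R ∈ conditioning set.
  P4: blocked at fork node R ∈ conditioning set.
{R, S} contains no descendant of C and blocks every backdoor path.
Every element of {R, S} is needed (dropping R leaves P4 open; dropping S leaves P2 open), so no proper subset is valid.
Among all size-2 subsets of the eligible variables, only {R, S} blocks every backdoor path, so it is the unique smallest valid adjustment set.

{R, S}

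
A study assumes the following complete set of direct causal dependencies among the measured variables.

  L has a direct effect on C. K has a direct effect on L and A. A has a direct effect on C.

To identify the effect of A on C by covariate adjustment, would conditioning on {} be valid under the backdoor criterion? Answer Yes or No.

Backdoor paths from A to C (paths whose first edge points into A):
  P1: A <- K -> L -> C
Condition 1 (no descendant of A in the set): holds — descendants of A are {C}; none are in {}.
Condition 2 (every backdoor path blocked by {}):
  P1: open — no interior node is in the conditioning set.
{} does not satisfy the backdoor criterion.

No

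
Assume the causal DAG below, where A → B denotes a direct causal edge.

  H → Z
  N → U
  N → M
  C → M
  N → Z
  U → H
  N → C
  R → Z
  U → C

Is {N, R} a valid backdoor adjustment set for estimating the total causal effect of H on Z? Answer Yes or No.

Yes

Backdoor paths from H to Z (paths whose first edge points into H):
  P1: H <- U <- N -> Z
  P2: H <- U -> C <- N -> Z
  P3: H <- U -> C -> M <- N -> Z
Condition 1 (no descendant of H in the set): holds — descendants of H are {Z}; none are in {N, R}.
Condition 2 (every backdoor path blocked by {N, R}):
  P1: blocked at fork node N ∈ conditioning set.
  P2: blocked at collider C (neither it nor any descendant is in the conditioning set).
  P3: blocked at collider M (neither it nor any descendant is in the conditioning set).
{N, R} satisfies the backdoor criterion.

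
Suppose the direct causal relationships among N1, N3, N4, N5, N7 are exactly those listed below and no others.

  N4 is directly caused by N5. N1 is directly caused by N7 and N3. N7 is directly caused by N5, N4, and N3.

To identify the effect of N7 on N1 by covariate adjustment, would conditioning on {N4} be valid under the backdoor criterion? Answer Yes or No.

Backdoor paths from N7 to N1 (paths whose first edge points into N7):
  P1: N7 <- N3 -> N1
Condition 1 (no descendant of N7 in the set): holds — descendants of N7 are {N1}; none are in {N4}.
Condition 2 (every backdoor path blocked by {N4}):
  P1: open — no interior node is in the conditioning set.
{N4} does not satisfy the backdoor criterion.

No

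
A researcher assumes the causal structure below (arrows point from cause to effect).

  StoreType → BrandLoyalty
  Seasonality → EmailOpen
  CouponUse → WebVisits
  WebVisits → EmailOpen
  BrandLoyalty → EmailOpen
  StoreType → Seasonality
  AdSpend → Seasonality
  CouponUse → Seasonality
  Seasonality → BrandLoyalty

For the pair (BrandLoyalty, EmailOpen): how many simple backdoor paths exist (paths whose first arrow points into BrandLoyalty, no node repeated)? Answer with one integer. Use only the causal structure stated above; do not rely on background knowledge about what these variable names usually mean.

4

A backdoor path from BrandLoyalty to EmailOpen is any simple undirected path whose first edge points into BrandLoyalty (i.e. leaves BrandLoyalty via a parent).
Parents of BrandLoyalty: {Seasonality, StoreType}.
Enumerating:
  P1: BrandLoyalty <- StoreType -> Seasonality <- CouponUse -> WebVisits -> EmailOpen
  P2: BrandLoyalty <- StoreType -> Seasonality -> EmailOpen
  P3: BrandLoyalty <- Seasonality <- CouponUse -> WebVisits -> EmailOpen
  P4: BrandLoyalty <- Seasonality -> EmailOpen
That exhausts the simple backdoor paths. Count: 4.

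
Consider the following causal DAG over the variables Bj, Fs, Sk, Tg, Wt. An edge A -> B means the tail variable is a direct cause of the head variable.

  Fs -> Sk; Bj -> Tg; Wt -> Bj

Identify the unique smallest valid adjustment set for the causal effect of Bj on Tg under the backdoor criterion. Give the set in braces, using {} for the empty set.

{}

Variables eligible for adjustment (non-descendants of Bj, excluding Bj and Tg): {Fs, Sk, Wt}.
Backdoor paths from Bj to Tg:
  (none)
With no backdoor paths the empty set already satisfies the criterion, and it is trivially minimal.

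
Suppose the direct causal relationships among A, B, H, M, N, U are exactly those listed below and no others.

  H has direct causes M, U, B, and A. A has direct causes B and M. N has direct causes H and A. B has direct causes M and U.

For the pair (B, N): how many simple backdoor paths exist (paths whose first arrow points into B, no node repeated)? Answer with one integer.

7

A backdoor path from B to N is any simple undirected path whose first edge points into B (i.e. leaves B via a parent).
Parents of B: {M, U}.
Enumerating:
  P1: B <- M -> A -> H -> N
  P2: B <- M -> A -> N
  P3: B <- M -> H <- A -> N
  P4: B <- M -> H -> N
  P5: B <- U -> H <- M -> A -> N
  P6: B <- U -> H <- A -> N
  P7: B <- U -> H -> N
That exhausts the simple backdoor paths. Count: 7.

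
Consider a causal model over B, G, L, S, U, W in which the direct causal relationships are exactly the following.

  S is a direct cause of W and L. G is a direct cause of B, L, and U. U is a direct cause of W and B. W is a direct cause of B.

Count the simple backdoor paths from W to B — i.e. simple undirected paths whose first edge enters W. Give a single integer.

A backdoor path from W to B is any simple undirected path whose first edge points into W (i.e. leaves W via a parent).
Parents of W: {S, U}.
Enumerating:
  P1: W <- S -> L <- G -> U -> B
  P2: W <- S -> L <- G -> B
  P3: W <- U <- G -> B
  P4: W <- U -> B
That exhausts the simple backdoor paths. Count: 4.

4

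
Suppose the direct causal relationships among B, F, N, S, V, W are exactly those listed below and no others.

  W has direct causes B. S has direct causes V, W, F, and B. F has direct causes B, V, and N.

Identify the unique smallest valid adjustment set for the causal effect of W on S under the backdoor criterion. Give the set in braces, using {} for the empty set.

Variables eligible for adjustment (non-descendants of W, excluding W and S): {B, F, N, V}.
Backdoor paths from W to S:
  P1: W <- B -> F <- V -> S
  P2: W <- B -> F -> S
  P3: W <- B -> S
The empty set is not sufficient: P2 (W <- B -> F -> S) has no collider blocking it and no conditioned non-collider, so it is open.
Try {B}:
  P1: blocked at fork node B ∈ conditioning set.
  P2: blocked at fork node B ∈ conditioning set.
  P3: blocked at fork node B ∈ conditioning set.
{B} contains no descendant of W and blocks every backdoor path.
No other singleton works — e.g. {V} leaves P2 open — so {B} is the unique smallest valid adjustment set.

{B}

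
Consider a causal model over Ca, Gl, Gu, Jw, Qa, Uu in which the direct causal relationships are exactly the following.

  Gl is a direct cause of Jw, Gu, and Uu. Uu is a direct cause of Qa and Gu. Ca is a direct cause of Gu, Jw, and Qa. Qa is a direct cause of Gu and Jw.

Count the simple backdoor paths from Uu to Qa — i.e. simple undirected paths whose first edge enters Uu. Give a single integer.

6

A backdoor path from Uu to Qa is any simple undirected path whose first edge points into Uu (i.e. leaves Uu via a parent).
Parents of Uu: {Gl}.
Enumerating:
  P1: Uu <- Gl -> Jw <- Ca -> Qa
  P2: Uu <- Gl -> Jw <- Ca -> Gu <- Qa
  P3: Uu <- Gl -> Jw <- Qa
  P4: Uu <- Gl -> Gu <- Ca -> Qa
  P5: Uu <- Gl -> Gu <- Ca -> Jw <- Qa
  P6: Uu <- Gl -> Gu <- Qa
That exhausts the simple backdoor paths. Count: 6.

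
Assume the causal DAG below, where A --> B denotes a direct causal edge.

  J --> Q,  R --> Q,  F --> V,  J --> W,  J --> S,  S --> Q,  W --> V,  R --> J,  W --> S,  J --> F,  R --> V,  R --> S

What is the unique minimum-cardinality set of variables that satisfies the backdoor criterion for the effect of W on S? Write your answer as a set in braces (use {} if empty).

Variables eligible for adjustment (non-descendants of W, excluding W and S): {F, J, R}.
Backdoor paths from W to S:
  P1: W <- J <- R -> S
  P2: W <- J <- R -> Q <- S
  P3: W <- J -> F -> V <- R -> S
  P4: W <- J -> F -> V <- R -> Q <- S
  P5: W <- J -> S
  P6: W <- J -> Q <- R -> S
  P7: W <- J -> Q <- S
The empty set is not sufficient: P1 (W <- J <- R -> S) has no collider blocking it and no conditioned non-collider, so it is open.
Try {J}:
  P1: blocked at chain node J ∈ conditioning set.
  P2: blocked at chain node J ∈ conditioning set.
  P3: blocked at fork node J ∈ conditioning set.
  P4: blocked at fork node J ∈ conditioning set.
  P5: blocked at fork node J ∈ conditioning set.
  P6: blocked at fork node J ∈ conditioning set.
  P7: blocked at fork node J ∈ conditioning set.
{J} contains no descendant of W and blocks every backdoor path.
No other singleton works — e.g. {R} leaves P5 open — so {J} is the unique smallest valid adjustment set.

{J}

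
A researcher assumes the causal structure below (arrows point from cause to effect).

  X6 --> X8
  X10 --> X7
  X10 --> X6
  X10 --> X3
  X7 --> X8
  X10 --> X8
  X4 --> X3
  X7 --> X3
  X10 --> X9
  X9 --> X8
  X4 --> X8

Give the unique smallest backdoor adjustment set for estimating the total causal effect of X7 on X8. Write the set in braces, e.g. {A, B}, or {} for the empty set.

{X10}

Variables eligible for adjustment (non-descendants of X7, excluding X7 and X8): {X10, X4, X6, X9}.
Backdoor paths from X7 to X8:
  P1: X7 <- X10 -> X9 -> X8
  P2: X7 <- X10 -> X6 -> X8
  P3: X7 <- X10 -> X3 <- X4 -> X8
  P4: X7 <- X10 -> X8
The empty set is not sufficient: P1 (X7 <- X10 -> X9 -> X8) has no collider blocking it and no conditioned non-collider, so it is open.
Try {X10}:
  P1: blocked at fork node X10 ∈ conditioning set.
  P2: blocked at fork node X10 ∈ conditioning set.
  P3: blocked at fork node X10 ∈ conditioning set.
  P4: blocked at fork node X10 ∈ conditioning set.
{X10} contains no descendant of X7 and blocks every backdoor path.
No other singleton works — e.g. {X4} leaves P1 open — so {X10} is the unique smallest valid adjustment set.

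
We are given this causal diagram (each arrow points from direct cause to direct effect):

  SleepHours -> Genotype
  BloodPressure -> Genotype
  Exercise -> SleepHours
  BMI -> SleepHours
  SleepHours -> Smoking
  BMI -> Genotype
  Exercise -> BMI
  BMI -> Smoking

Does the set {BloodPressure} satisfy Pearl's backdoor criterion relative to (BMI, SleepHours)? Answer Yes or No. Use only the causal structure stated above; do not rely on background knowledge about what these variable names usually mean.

Backdoor paths from BMI to SleepHours (paths whose first edge points into BMI):
  P1: BMI <- Exercise -> SleepHours
Condition 1 (no descendant of BMI in the set): holds — descendants of BMI are {Genotype, SleepHours, Smoking}; none are in {BloodPressure}.
Condition 2 (every backdoor path blocked by {BloodPressure}):
  P1: open — no interior node is in the conditioning set.
{BloodPressure} does not satisfy the backdoor criterion.

No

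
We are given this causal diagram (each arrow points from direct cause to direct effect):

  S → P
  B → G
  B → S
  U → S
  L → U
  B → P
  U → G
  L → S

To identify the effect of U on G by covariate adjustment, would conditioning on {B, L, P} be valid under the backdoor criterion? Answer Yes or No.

No

Backdoor paths from U to G (paths whose first edge points into U):
  P1: U <- L -> S <- B -> G
  P2: U <- L -> S -> P <- B -> G
Condition 1 (no descendant of U in the set): FAILS — P is a descendant of U.
Condition 2 (every backdoor path blocked by {B, L, P}):
  P1: blocked at fork node L ∈ conditioning set.
  P2: blocked at fork node L ∈ conditioning set.
{B, L, P} does not satisfy the backdoor criterion.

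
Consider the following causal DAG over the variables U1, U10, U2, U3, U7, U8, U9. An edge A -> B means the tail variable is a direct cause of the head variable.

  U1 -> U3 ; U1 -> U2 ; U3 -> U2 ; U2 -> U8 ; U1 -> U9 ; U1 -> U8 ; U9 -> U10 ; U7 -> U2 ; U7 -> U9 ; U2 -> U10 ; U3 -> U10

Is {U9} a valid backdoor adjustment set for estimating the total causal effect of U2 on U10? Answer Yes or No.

No

Backdoor paths from U2 to U10 (paths whose first edge points into U2):
  P1: U2 <- U1 -> U3 -> U10
  P2: U2 <- U1 -> U9 -> U10
  P3: U2 <- U3 <- U1 -> U9 -> U10
  P4: U2 <- U3 -> U10
  P5: U2 <- U7 -> U9 <- U1 -> U3 -> U10
  P6: U2 <- U7 -> U9 -> U10
Condition 1 (no descendant of U2 in the set): holds — descendants of U2 are {U10, U8}; none are in {U9}.
Condition 2 (every backdoor path blocked by {U9}):
  P1: open — no interior node is in the conditioning set.
  P2: blocked at chain node U9 ∈ conditioning set.
  P3: blocked at chain node U9 ∈ conditioning set.
  P4: open — no interior node is in the conditioning set.
  P5: open — collider(s) U9 are conditioned on (or have a conditioned descendant) and no non-collider on the path is in the set.
  P6: blocked at chain node U9 ∈ conditioning set.
{U9} does not satisfy the backdoor criterion.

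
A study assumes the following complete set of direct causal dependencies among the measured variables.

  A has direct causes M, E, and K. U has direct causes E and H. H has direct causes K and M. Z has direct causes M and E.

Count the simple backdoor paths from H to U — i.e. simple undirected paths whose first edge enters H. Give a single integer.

A backdoor path from H to U is any simple undirected path whose first edge points into H (i.e. leaves H via a parent).
Parents of H: {K, M}.
Enumerating:
  P1: H <- K -> A <- E -> U
  P2: H <- K -> A <- M -> Z <- E -> U
  P3: H <- M -> A <- E -> U
  P4: H <- M -> Z <- E -> U
That exhausts the simple backdoor paths. Count: 4.

4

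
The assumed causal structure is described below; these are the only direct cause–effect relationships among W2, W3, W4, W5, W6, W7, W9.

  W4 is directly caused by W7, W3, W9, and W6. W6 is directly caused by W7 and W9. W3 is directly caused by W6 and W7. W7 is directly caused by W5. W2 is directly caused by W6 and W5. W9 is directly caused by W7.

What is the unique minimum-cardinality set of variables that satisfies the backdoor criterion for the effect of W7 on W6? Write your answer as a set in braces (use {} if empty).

Variables eligible for adjustment (non-descendants of W7, excluding W7 and W6): {W5}.
Backdoor paths from W7 to W6:
  P1: W7 <- W5 -> W2 <- W6
Each backdoor path contains an unconditioned collider, so every path is already blocked with the empty conditioning set:
  P1: blocked at collider W2 (neither it nor any descendant is in the conditioning set).
The empty set is therefore the unique smallest valid set.

{}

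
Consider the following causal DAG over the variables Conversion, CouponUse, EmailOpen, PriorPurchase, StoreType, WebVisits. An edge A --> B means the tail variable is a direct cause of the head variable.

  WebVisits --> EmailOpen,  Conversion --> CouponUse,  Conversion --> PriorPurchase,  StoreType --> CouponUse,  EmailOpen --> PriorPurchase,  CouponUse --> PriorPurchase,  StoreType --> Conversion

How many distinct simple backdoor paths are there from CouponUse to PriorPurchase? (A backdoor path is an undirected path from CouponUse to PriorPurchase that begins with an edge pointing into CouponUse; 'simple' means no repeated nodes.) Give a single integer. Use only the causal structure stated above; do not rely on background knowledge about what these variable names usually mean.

A backdoor path from CouponUse to PriorPurchase is any simple undirected path whose first edge points into CouponUse (i.e. leaves CouponUse via a parent).
Parents of CouponUse: {Conversion, StoreType}.
Enumerating:
  P1: CouponUse <- StoreType -> Conversion -> PriorPurchase
  P2: CouponUse <- Conversion -> PriorPurchase
That exhausts the simple backdoor paths. Count: 2.

2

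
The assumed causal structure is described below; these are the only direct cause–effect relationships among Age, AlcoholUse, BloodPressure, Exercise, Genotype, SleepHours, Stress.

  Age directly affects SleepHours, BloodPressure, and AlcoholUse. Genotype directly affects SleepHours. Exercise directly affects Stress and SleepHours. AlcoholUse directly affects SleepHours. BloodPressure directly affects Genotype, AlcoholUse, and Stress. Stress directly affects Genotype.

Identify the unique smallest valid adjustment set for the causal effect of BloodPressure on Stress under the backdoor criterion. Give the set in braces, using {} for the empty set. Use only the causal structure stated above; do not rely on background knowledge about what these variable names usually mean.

{}

Variables eligible for adjustment (non-descendants of BloodPressure, excluding BloodPressure and Stress): {Age, Exercise}.
Backdoor paths from BloodPressure to Stress:
  P1: BloodPressure <- Age -> AlcoholUse -> SleepHours <- Exercise -> Stress
  P2: BloodPressure <- Age -> AlcoholUse -> SleepHours <- Genotype <- Stress
  P3: BloodPressure <- Age -> SleepHours <- Exercise -> Stress
  P4: BloodPressure <- Age -> SleepHours <- Genotype <- Stress
Each backdoor path contains an unconditioned collider, so every path is already blocked with the empty conditioning set:
  P1: blocked at collider SleepHours (neither it nor any descendant is in the conditioning set).
  P2: blocked at collider SleepHours (neither it nor any descendant is in the conditioning set).
  P3: blocked at collider SleepHours (neither it nor any descendant is in the conditioning set).
  P4: blocked at collider SleepHours (neither it nor any descendant is in the conditioning set).
The empty set is therefore the unique smallest valid set.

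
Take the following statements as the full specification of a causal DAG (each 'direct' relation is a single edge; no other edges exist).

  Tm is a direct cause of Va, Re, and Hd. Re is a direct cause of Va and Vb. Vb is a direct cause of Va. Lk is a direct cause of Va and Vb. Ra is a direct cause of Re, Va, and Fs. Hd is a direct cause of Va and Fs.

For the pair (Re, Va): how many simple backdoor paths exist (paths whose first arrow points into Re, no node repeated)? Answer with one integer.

6

A backdoor path from Re to Va is any simple undirected path whose first edge points into Re (i.e. leaves Re via a parent).
Parents of Re: {Ra, Tm}.
Enumerating:
  P1: Re <- Tm -> Hd -> Fs <- Ra -> Va
  P2: Re <- Tm -> Hd -> Va
  P3: Re <- Tm -> Va
  P4: Re <- Ra -> Fs <- Hd <- Tm -> Va
  P5: Re <- Ra -> Fs <- Hd -> Va
  P6: Re <- Ra -> Va
That exhausts the simple backdoor paths. Count: 6.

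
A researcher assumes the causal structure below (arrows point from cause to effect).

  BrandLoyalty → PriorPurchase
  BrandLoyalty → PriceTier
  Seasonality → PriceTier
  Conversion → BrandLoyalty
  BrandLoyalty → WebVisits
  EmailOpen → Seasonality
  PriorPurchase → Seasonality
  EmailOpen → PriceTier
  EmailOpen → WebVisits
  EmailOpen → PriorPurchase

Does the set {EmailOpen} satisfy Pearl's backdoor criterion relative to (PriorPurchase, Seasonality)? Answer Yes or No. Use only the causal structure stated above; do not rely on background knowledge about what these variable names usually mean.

Yes

Backdoor paths from PriorPurchase to Seasonality (paths whose first edge points into PriorPurchase):
  P1: PriorPurchase <- EmailOpen -> WebVisits <- BrandLoyalty -> PriceTier <- Seasonality
  P2: PriorPurchase <- EmailOpen -> Seasonality
  P3: PriorPurchase <- EmailOpen -> PriceTier <- Seasonality
  P4: PriorPurchase <- BrandLoyalty -> WebVisits <- EmailOpen -> Seasonality
  P5: PriorPurchase <- BrandLoyalty -> WebVisits <- EmailOpen -> PriceTier <- Seasonality
  P6: PriorPurchase <- BrandLoyalty -> PriceTier <- EmailOpen -> Seasonality
  P7: PriorPurchase <- BrandLoyalty -> PriceTier <- Seasonality
Condition 1 (no descendant of PriorPurchase in the set): holds — descendants of PriorPurchase are {PriceTier, Seasonality}; none are in {EmailOpen}.
Condition 2 (every backdoor path blocked by {EmailOpen}):
  P1: blocked at fork node EmailOpen ∈ conditioning set.
  P2: blocked at fork node EmailOpen ∈ conditioning set.
  P3: blocked at fork node EmailOpen ∈ conditioning set.
  P4: blocked at collider WebVisits (neither it nor any descendant is in the conditioning set).
  P5: blocked at collider WebVisits (neither it nor any descendant is in the conditioning set).
  P6: blocked at collider PriceTier (neither it nor any descendant is in the conditioning set).
  P7: blocked at collider PriceTier (neither it nor any descendant is in the conditioning set).
{EmailOpen} satisfies the backdoor criterion.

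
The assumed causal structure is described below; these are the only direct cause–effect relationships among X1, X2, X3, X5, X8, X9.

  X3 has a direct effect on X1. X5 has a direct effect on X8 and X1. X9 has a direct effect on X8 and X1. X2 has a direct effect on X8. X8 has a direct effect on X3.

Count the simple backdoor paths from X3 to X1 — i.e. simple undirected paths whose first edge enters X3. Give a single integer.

2

A backdoor path from X3 to X1 is any simple undirected path whose first edge points into X3 (i.e. leaves X3 via a parent).
Parents of X3: {X8}.
Enumerating:
  P1: X3 <- X8 <- X9 -> X1
  P2: X3 <- X8 <- X5 -> X1
That exhausts the simple backdoor paths. Count: 2.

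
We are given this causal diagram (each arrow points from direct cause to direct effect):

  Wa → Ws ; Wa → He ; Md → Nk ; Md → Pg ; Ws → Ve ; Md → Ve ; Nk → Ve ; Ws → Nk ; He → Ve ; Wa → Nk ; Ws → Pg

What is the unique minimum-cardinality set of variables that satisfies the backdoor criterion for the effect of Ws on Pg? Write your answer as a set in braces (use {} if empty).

{}

Variables eligible for adjustment (non-descendants of Ws, excluding Ws and Pg): {He, Md, Wa}.
Backdoor paths from Ws to Pg:
  P1: Ws <- Wa -> Nk <- Md -> Pg
  P2: Ws <- Wa -> Nk -> Ve <- Md -> Pg
  P3: Ws <- Wa -> He -> Ve <- Md -> Pg
  P4: Ws <- Wa -> He -> Ve <- Nk <- Md -> Pg
Each backdoor path contains an unconditioned collider, so every path is already blocked with the empty conditioning set:
  P1: blocked at collider Nk (neither it nor any descendant is in the conditioning set).
  P2: blocked at collider Ve (neither it nor any descendant is in the conditioning set).
  P3: blocked at collider Ve (neither it nor any descendant is in the conditioning set).
  P4: blocked at collider Ve (neither it nor any descendant is in the conditioning set).
The empty set is therefore the unique smallest valid set.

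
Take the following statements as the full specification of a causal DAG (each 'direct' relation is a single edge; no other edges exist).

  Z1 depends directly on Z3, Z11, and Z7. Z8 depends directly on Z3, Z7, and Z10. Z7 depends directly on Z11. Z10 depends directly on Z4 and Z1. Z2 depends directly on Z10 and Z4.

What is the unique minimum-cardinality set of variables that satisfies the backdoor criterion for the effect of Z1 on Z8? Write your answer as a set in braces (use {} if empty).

Variables eligible for adjustment (non-descendants of Z1, excluding Z1 and Z8): {Z11, Z3, Z4, Z7}.
Backdoor paths from Z1 to Z8:
  P1: Z1 <- Z11 -> Z7 -> Z8
  P2: Z1 <- Z7 -> Z8
  P3: Z1 <- Z3 -> Z8
The empty set is not sufficient: P1 (Z1 <- Z11 -> Z7 -> Z8) has no collider blocking it and no conditioned non-collider, so it is open.
Try {Z3, Z7}:
  P1: blocked at chain node Z7 ∈ conditioning set.
  P2: blocked at fork node Z7 ∈ conditioning set.
  P3: blocked at fork node Z3 ∈ conditioning set.
{Z3, Z7} contains no descendant of Z1 and blocks every backdoor path.
Every element of {Z3, Z7} is needed (dropping Z3 leaves P3 open; dropping Z7 leaves P1 open), so no proper subset is valid.
Among all size-2 subsets of the eligible variables, only {Z3, Z7} blocks every backdoor path, so it is the unique smallest valid adjustment set.

{Z3, Z7}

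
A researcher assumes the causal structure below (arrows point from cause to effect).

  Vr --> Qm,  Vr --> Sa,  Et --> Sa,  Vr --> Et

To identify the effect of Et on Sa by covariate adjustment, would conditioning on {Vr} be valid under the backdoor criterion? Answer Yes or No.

Yes

Backdoor paths from Et to Sa (paths whose first edge points into Et):
  P1: Et <- Vr -> Sa
Condition 1 (no descendant of Et in the set): holds — descendants of Et are {Sa}; none are in {Vr}.
Condition 2 (every backdoor path blocked by {Vr}):
  P1: blocked at fork node Vr ∈ conditioning set.
{Vr} satisfies the backdoor criterion.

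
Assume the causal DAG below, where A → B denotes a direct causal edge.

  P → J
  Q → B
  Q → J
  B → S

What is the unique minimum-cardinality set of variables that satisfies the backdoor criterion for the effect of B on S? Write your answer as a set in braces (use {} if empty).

{}

Variables eligible for adjustment (non-descendants of B, excluding B and S): {J, P, Q}.
Backdoor paths from B to S:
  (none)
With no backdoor paths the empty set already satisfies the criterion, and it is trivially minimal.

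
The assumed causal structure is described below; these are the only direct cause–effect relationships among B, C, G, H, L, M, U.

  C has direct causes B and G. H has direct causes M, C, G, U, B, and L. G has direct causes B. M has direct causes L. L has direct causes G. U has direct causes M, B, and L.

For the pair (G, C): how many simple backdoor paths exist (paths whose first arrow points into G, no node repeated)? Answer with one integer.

7

A backdoor path from G to C is any simple undirected path whose first edge points into G (i.e. leaves G via a parent).
Parents of G: {B}.
Enumerating:
  P1: G <- B -> C
  P2: G <- B -> U <- L -> M -> H <- C
  P3: G <- B -> U <- L -> H <- C
  P4: G <- B -> U <- M <- L -> H <- C
  P5: G <- B -> U <- M -> H <- C
  P6: G <- B -> U -> H <- C
  P7: G <- B -> H <- C
That exhausts the simple backdoor paths. Count: 7.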